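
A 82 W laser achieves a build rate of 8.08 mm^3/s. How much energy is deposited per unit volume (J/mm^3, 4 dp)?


SE = 82 / 8.08 = 10.1485 J/mm^3


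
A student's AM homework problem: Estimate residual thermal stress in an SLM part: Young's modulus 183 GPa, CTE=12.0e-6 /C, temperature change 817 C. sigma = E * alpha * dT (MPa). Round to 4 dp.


sigma = 183*1000 * 12.0e-6 * 817 = 1794.132 MPa


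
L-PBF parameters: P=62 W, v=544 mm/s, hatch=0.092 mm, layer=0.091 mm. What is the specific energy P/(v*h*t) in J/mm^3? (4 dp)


Build rate = 544 * 0.092 * 0.091 = 4.554368 mm^3/s
SE = 62 / 4.554368 = 13.6133 J/mm^3


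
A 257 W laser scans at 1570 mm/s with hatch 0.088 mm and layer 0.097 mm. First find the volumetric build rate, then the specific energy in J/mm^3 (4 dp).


Build rate = 1570 * 0.088 * 0.097 = 13.40152 mm^3/s
SE = 257 / 13.40152 = 19.1769 J/mm^3


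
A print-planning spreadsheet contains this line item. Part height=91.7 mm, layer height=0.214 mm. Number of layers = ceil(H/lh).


Layers = ceil(91.7/0.214) = 429


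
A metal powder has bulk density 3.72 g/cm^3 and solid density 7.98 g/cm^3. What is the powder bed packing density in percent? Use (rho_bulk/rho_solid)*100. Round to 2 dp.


Packing = (3.72/7.98)*100 = 46.62 %


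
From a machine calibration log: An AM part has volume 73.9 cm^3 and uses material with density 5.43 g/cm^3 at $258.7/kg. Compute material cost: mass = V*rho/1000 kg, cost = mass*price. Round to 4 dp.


Mass = 73.9*5.43/1000 = 0.401277 kg
Cost = 0.401277 * 258.7 = 103.8104 $


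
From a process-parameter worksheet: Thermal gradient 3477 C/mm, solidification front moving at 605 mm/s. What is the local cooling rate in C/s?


CR = 3477 * 605 = 2103585 C/s


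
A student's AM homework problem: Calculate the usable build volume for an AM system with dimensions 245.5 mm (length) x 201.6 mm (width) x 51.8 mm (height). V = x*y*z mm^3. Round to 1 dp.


V = 245.5 * 201.6 * 51.8 = 2563727.0 mm^3


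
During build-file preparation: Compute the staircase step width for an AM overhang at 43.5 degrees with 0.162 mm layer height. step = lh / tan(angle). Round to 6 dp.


step = 0.162 / tan(43.5) = 0.170712 mm


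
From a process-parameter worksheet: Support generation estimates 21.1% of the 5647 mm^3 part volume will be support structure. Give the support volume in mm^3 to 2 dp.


V_support = 5647 * 0.211 = 1191.52 mm^3


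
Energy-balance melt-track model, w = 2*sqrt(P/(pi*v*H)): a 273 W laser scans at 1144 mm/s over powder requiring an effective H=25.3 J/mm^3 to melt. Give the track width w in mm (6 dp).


w = 2*sqrt(273/(pi*1144*25.3)) = 0.109588 mm


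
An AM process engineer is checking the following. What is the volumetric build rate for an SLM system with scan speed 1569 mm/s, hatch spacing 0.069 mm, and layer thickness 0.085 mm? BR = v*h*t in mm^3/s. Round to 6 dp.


Rate = 1569 * 0.069 * 0.085 = 9.202185 mm^3/s


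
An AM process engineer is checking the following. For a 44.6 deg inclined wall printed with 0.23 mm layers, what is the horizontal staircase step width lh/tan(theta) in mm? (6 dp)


step = 0.23 / tan(44.6) = 0.233234 mm


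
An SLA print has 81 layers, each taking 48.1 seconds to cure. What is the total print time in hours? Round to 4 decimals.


t = 81 * 48.1 / 3600 = 1.0823 hrs


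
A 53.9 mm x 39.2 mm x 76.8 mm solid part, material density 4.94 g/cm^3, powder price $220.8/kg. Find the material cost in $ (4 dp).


V = 53.9 * 39.2 * 76.8 = 162269.184 mm^3 = 162.269184 cm^3
Mass = 162.269184 * 4.94 / 1000 = 0.80160977 kg
Cost = 0.80160977 * 220.8 = 176.9954 $


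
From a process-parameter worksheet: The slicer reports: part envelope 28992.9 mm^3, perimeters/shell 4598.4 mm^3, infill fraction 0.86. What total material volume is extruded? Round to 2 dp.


V_infill = (28992.9 - 4598.4) * 0.86 = 20979.27
V_total = 4598.4 + 20979.27 = 25577.67 mm^3


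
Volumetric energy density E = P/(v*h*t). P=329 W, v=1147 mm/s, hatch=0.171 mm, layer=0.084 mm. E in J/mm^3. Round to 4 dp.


E = 329 / (1147*0.171*0.084) = 19.969 J/mm^3


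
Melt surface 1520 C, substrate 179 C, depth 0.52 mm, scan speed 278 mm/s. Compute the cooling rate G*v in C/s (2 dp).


G = (1520-179)/0.52 = 2578.84615385 C/mm
CR = 2578.84615385 * 278 = 716919.23 C/s


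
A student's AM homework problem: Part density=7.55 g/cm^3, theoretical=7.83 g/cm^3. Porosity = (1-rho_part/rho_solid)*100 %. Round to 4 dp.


Porosity = (1-7.55/7.83)*100 = 3.576 %


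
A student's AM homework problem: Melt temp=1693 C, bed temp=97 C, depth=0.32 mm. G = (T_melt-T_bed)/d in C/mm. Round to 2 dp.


G = (1693-97)/0.32 = 4987.5 C/mm


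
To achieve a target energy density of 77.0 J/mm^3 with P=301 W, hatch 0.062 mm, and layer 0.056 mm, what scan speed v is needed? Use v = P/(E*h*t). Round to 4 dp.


v = 301 / (77.0*0.062*0.056) = 1125.8902 mm/s


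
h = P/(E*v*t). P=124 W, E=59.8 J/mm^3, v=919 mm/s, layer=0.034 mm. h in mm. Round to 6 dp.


h = 124 / (59.8*919*0.034) = 0.066363 mm


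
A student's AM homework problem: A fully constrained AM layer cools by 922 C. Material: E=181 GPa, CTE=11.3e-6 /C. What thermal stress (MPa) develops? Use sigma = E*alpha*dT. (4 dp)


sigma = 181*1000 * 11.3e-6 * 922 = 1885.7666 MPa


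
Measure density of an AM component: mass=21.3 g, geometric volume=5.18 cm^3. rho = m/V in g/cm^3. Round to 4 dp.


rho = 21.3 / 5.18 = 4.112 g/cm^3


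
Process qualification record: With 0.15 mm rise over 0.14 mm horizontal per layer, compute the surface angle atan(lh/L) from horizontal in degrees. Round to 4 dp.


angle = atan(0.15/0.14) = 46.9749 degrees


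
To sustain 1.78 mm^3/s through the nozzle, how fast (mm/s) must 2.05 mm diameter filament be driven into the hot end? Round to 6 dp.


A = pi*(2.05/2)^2 = 3.300636
v = 1.78 / 3.300636 = 0.53929 mm/s


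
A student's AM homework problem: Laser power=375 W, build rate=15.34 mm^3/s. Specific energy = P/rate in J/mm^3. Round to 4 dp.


SE = 375 / 15.34 = 24.4459 J/mm^3


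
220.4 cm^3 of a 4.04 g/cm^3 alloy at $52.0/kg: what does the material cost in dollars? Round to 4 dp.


Mass = 220.4*4.04/1000 = 0.890416 kg
Cost = 0.890416 * 52.0 = 46.3016 $


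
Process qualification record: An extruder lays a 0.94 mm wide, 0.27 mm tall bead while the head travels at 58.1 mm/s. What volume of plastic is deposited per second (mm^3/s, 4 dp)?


Rate = 0.94 * 0.27 * 58.1 = 14.7458 mm^3/s


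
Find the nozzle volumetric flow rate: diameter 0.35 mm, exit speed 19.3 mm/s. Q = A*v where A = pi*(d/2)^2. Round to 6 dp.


A = pi*(0.35/2)^2 = 0.09621128 mm^2
Q = 0.09621128 * 19.3 = 1.856878 mm^3/s


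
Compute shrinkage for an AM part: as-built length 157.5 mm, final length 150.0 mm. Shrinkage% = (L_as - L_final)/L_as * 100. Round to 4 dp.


Shrinkage = ((157.5-150.0)/157.5)*100 = 4.7619 %


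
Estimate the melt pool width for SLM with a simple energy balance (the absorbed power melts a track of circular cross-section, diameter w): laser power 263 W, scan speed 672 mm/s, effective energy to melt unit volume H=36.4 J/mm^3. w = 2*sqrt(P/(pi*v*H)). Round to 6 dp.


w = 2*sqrt(263/(pi*672*36.4)) = 0.117003 mm


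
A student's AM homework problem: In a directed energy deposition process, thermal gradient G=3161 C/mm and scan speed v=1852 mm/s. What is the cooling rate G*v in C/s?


CR = 3161 * 1852 = 5854172 C/s


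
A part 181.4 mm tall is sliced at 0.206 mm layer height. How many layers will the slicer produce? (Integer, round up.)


Layers = ceil(181.4/0.206) = 881


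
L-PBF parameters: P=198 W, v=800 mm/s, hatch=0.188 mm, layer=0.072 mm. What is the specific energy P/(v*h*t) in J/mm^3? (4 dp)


Build rate = 800 * 0.188 * 0.072 = 10.8288 mm^3/s
SE = 198 / 10.8288 = 18.2846 J/mm^3


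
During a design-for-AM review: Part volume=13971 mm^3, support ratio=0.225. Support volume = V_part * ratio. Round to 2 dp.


V_support = 13971 * 0.225 = 3143.48 mm^3


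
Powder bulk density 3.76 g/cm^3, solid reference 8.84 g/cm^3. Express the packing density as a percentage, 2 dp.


Packing = (3.76/8.84)*100 = 42.53 %


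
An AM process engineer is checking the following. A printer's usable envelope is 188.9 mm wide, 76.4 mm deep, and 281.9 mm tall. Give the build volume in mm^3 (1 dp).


V = 188.9 * 76.4 * 281.9 = 4068369.5 mm^3


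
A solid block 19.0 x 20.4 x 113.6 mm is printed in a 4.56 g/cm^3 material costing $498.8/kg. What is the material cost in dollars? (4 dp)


V = 19.0 * 20.4 * 113.6 = 44031.36 mm^3 = 44.03136 cm^3
Mass = 44.03136 * 4.56 / 1000 = 0.200783 kg
Cost = 0.200783 * 498.8 = 100.1506 $


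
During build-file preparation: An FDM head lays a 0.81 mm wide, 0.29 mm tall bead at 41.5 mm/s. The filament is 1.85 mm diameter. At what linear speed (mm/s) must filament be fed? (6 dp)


Q = 0.81 * 0.29 * 41.5 = 9.74835 mm^3/s
A_fil = pi*(1.85/2)^2 = 2.68802521 mm^2
v_feed = 9.74835 / 2.68802521 = 3.626584 mm/s


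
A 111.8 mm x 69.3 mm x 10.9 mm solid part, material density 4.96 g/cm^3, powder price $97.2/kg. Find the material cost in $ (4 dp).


V = 111.8 * 69.3 * 10.9 = 84450.366 mm^3 = 84.450366 cm^3
Mass = 84.450366 * 4.96 / 1000 = 0.41887382 kg
Cost = 0.41887382 * 97.2 = 40.7145 $


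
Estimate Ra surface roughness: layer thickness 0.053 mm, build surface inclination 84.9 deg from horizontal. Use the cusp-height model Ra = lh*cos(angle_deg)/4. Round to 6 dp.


Ra = 0.053 * cos(84.9) / 4 = 0.001178 mm


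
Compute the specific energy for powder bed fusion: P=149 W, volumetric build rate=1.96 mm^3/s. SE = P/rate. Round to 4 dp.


SE = 149 / 1.96 = 76.0204 J/mm^3


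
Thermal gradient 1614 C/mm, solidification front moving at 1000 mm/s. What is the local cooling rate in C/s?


CR = 1614 * 1000 = 1614000 C/s


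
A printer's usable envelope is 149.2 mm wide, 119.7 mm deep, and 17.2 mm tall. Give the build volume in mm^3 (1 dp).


V = 149.2 * 119.7 * 17.2 = 307178.9 mm^3


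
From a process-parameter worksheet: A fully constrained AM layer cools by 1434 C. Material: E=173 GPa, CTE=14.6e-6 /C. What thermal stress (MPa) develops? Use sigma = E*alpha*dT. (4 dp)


sigma = 173*1000 * 14.6e-6 * 1434 = 3621.9972 MPa


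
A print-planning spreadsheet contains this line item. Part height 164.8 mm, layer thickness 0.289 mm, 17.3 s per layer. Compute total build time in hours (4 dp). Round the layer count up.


Layers = ceil(164.8/0.289) = 571
t = 571 * 17.3 / 3600 = 2.744 hrs


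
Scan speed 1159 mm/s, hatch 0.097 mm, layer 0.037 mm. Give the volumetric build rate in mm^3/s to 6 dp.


Rate = 1159 * 0.097 * 0.037 = 4.159651 mm^3/s


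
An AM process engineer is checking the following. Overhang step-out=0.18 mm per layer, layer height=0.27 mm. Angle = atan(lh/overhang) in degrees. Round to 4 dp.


angle = atan(0.27/0.18) = 56.3099 degrees


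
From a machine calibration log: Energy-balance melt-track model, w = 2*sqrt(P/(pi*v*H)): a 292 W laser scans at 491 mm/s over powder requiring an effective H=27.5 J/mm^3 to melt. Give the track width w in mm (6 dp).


w = 2*sqrt(292/(pi*491*27.5)) = 0.165936 mm


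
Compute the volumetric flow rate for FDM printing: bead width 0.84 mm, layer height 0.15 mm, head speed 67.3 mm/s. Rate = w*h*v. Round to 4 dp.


Rate = 0.84 * 0.15 * 67.3 = 8.4798 mm^3/s


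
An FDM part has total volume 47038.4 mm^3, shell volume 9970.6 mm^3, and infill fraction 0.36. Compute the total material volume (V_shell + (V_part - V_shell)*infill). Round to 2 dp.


V_infill = (47038.4 - 9970.6) * 0.36 = 13344.41
V_total = 9970.6 + 13344.41 = 23315.01 mm^3


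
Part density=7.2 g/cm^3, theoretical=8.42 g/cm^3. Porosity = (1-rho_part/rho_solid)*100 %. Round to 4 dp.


Porosity = (1-7.2/8.42)*100 = 14.4893 %


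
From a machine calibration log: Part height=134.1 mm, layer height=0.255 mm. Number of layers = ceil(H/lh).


Layers = ceil(134.1/0.255) = 526


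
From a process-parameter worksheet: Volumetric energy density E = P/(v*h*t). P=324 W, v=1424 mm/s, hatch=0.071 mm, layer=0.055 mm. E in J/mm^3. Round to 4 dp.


E = 324 / (1424*0.071*0.055) = 58.2658 J/mm^3


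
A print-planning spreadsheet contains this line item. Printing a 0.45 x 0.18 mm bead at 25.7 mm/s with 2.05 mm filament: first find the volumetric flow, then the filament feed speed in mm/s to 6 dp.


Q = 0.45 * 0.18 * 25.7 = 2.0817 mm^3/s
A_fil = pi*(2.05/2)^2 = 3.30063578 mm^2
v_feed = 2.0817 / 3.30063578 = 0.630697 mm/s


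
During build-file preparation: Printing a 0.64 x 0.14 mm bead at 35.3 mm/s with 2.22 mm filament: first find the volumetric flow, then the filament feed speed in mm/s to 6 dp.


Q = 0.64 * 0.14 * 35.3 = 3.16288 mm^3/s
A_fil = pi*(2.22/2)^2 = 3.87075631 mm^2
v_feed = 3.16288 / 3.87075631 = 0.817122 mm/s


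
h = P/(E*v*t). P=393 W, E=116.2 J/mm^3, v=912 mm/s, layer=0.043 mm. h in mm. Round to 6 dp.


h = 393 / (116.2*912*0.043) = 0.086243 mm


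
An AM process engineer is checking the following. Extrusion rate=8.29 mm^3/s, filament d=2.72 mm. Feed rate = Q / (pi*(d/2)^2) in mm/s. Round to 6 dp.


A = pi*(2.72/2)^2 = 5.81069
v = 8.29 / 5.81069 = 1.426681 mm/s


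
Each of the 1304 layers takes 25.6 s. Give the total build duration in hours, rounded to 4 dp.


t = 1304 * 25.6 / 3600 = 9.2729 hrs


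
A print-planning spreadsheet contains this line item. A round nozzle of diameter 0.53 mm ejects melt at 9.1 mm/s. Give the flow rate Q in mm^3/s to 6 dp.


A = pi*(0.53/2)^2 = 0.22061834 mm^2
Q = 0.22061834 * 9.1 = 2.007627 mm^3/s


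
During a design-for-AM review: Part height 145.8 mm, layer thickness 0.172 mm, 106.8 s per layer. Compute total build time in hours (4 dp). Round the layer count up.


Layers = ceil(145.8/0.172) = 848
t = 848 * 106.8 / 3600 = 25.1573 hrs


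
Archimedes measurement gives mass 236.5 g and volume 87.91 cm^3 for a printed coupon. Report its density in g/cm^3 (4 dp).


rho = 236.5 / 87.91 = 2.6903 g/cm^3


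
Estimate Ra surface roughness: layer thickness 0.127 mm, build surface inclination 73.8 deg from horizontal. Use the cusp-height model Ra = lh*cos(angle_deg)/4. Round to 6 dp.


Ra = 0.127 * cos(73.8) / 4 = 0.008858 mm


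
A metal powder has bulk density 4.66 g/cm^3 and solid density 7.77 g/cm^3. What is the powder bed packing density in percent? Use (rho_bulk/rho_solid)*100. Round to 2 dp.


Packing = (4.66/7.77)*100 = 59.97 %


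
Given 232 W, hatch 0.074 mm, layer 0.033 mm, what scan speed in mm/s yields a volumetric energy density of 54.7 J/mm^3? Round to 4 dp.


v = 232 / (54.7*0.074*0.033) = 1736.8207 mm/s


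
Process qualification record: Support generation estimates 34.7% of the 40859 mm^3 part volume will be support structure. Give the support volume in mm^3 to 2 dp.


V_support = 40859 * 0.347 = 14178.07 mm^3


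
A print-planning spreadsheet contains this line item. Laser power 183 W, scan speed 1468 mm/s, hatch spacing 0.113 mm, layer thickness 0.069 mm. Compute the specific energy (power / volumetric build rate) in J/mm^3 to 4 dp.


Build rate = 1468 * 0.113 * 0.069 = 11.445996 mm^3/s
SE = 183 / 11.445996 = 15.9881 J/mm^3


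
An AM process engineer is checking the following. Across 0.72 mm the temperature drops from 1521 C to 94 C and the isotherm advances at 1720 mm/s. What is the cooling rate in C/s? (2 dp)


G = (1521-94)/0.72 = 1981.94444444 C/mm
CR = 1981.94444444 * 1720 = 3408944.44 C/s


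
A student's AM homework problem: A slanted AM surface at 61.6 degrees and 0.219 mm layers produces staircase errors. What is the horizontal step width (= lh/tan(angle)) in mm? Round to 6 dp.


step = 0.219 / tan(61.6) = 0.118413 mm


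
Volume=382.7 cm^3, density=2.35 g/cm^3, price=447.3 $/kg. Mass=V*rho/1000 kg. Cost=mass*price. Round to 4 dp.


Mass = 382.7*2.35/1000 = 0.899345 kg
Cost = 0.899345 * 447.3 = 402.277 $


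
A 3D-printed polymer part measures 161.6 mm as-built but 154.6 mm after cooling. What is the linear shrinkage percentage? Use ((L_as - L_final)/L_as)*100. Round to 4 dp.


Shrinkage = ((161.6-154.6)/161.6)*100 = 4.3317 %


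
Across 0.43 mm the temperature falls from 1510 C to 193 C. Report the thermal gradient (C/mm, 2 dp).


G = (1510-193)/0.43 = 3062.79 C/mm


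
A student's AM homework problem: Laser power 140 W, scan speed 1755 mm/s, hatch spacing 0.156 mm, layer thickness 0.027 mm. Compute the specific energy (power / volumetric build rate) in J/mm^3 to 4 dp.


Build rate = 1755 * 0.156 * 0.027 = 7.39206 mm^3/s
SE = 140 / 7.39206 = 18.9392 J/mm^3


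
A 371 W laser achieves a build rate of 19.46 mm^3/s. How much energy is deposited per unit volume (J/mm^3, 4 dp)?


SE = 371 / 19.46 = 19.0647 J/mm^3


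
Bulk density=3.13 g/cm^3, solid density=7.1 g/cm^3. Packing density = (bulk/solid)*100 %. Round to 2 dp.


Packing = (3.13/7.1)*100 = 44.08 %


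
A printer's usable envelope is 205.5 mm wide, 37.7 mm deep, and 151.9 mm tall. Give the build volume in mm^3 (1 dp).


V = 205.5 * 37.7 * 151.9 = 1176822.5 mm^3


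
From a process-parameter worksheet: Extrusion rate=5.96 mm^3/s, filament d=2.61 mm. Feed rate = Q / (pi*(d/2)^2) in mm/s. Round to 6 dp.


A = pi*(2.61/2)^2 = 5.350211
v = 5.96 / 5.350211 = 1.113975 mm/s


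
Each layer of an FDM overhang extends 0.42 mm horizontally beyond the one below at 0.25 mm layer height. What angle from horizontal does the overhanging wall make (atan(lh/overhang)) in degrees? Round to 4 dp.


angle = atan(0.25/0.42) = 30.7627 degrees


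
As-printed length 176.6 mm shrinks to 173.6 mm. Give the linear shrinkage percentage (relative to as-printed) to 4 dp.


Shrinkage = ((176.6-173.6)/176.6)*100 = 1.6988 %


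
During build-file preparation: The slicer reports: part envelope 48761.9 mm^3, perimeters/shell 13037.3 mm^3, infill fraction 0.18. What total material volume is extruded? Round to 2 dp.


V_infill = (48761.9 - 13037.3) * 0.18 = 6430.43
V_total = 13037.3 + 6430.43 = 19467.73 mm^3


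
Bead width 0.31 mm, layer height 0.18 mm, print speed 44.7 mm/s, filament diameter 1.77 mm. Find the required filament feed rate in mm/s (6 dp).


Q = 0.31 * 0.18 * 44.7 = 2.49426 mm^3/s
A_fil = pi*(1.77/2)^2 = 2.46057391 mm^2
v_feed = 2.49426 / 2.46057391 = 1.01369 mm/s


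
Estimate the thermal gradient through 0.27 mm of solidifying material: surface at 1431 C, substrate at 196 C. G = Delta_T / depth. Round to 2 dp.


G = (1431-196)/0.27 = 4574.07 C/mm


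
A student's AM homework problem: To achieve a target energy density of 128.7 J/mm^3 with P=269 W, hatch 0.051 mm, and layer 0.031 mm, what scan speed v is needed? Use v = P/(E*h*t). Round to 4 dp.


v = 269 / (128.7*0.051*0.031) = 1322.0317 mm/s


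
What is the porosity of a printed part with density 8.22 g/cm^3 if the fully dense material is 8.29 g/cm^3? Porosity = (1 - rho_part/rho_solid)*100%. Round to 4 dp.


Porosity = (1-8.22/8.29)*100 = 0.8444 %


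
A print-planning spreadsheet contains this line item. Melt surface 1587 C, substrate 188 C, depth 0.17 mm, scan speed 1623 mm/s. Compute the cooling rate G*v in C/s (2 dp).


G = (1587-188)/0.17 = 8229.41176471 C/mm
CR = 8229.41176471 * 1623 = 13356335.29 C/s


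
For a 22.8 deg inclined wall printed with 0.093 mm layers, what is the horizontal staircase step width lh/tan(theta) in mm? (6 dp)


step = 0.093 / tan(22.8) = 0.221238 mm


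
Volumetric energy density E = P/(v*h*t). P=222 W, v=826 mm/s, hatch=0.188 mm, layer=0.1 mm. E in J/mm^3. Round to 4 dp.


E = 222 / (826*0.188*0.1) = 14.296 J/mm^3


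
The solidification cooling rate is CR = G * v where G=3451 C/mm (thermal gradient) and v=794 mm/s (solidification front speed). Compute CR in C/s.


CR = 3451 * 794 = 2740094 C/s


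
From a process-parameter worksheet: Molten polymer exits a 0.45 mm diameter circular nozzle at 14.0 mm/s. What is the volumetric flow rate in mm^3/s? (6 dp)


A = pi*(0.45/2)^2 = 0.15904313 mm^2
Q = 0.15904313 * 14.0 = 2.226604 mm^3/s


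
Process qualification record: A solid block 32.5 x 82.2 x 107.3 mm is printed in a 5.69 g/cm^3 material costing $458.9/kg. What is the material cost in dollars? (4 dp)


V = 32.5 * 82.2 * 107.3 = 286651.95 mm^3 = 286.65195 cm^3
Mass = 286.65195 * 5.69 / 1000 = 1.6310496 kg
Cost = 1.6310496 * 458.9 = 748.4887 $


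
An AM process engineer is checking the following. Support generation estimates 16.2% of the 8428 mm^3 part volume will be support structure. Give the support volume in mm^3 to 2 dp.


V_support = 8428 * 0.162 = 1365.34 mm^3


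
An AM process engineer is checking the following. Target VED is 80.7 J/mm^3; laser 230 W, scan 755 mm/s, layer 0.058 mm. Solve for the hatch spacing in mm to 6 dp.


h = 230 / (80.7*755*0.058) = 0.065085 mm


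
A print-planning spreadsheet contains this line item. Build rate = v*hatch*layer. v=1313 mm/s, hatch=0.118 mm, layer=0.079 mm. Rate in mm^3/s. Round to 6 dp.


Rate = 1313 * 0.118 * 0.079 = 12.239786 mm^3/s


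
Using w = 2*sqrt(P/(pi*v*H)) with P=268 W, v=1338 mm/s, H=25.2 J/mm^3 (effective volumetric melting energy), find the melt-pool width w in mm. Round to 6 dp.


w = 2*sqrt(268/(pi*1338*25.2)) = 0.100599 mm


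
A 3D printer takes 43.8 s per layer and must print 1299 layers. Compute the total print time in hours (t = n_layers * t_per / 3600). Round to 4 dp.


t = 1299 * 43.8 / 3600 = 15.8045 hrs


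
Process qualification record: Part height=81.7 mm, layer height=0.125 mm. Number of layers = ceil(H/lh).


Layers = ceil(81.7/0.125) = 654


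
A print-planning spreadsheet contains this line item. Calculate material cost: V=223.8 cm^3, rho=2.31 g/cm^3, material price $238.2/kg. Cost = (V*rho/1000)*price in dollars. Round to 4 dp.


Mass = 223.8*2.31/1000 = 0.516978 kg
Cost = 0.516978 * 238.2 = 123.1442 $


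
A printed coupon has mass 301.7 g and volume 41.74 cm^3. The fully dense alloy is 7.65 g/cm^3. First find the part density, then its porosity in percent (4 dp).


rho_part = 301.7 / 41.74 = 7.22807858 g/cm^3
Porosity = (1 - 7.22807858/7.65)*100 = 5.5153 %


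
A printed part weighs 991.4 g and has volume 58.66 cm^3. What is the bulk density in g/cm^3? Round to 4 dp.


rho = 991.4 / 58.66 = 16.9008 g/cm^3


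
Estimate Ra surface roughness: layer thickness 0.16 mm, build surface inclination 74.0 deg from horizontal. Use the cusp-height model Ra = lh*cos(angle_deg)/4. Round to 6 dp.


Ra = 0.16 * cos(74.0) / 4 = 0.011025 mm


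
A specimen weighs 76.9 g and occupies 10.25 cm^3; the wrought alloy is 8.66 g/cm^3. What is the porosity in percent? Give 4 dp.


rho_part = 76.9 / 10.25 = 7.50243902 g/cm^3
Porosity = (1 - 7.50243902/8.66)*100 = 13.3668 %


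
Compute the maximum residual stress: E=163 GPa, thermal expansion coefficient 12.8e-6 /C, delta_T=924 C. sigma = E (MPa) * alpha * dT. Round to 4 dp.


sigma = 163*1000 * 12.8e-6 * 924 = 1927.8336 MPa


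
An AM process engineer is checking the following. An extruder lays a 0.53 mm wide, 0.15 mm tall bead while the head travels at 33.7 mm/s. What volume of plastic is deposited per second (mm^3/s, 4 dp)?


Rate = 0.53 * 0.15 * 33.7 = 2.6792 mm^3/s


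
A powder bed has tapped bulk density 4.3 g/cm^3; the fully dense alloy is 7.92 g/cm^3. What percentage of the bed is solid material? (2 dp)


Packing = (4.3/7.92)*100 = 54.29 %


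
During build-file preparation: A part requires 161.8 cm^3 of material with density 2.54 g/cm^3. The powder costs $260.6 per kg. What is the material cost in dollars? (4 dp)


Mass = 161.8*2.54/1000 = 0.410972 kg
Cost = 0.410972 * 260.6 = 107.0993 $


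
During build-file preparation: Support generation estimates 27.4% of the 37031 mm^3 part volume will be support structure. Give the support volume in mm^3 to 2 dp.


V_support = 37031 * 0.274 = 10146.49 mm^3


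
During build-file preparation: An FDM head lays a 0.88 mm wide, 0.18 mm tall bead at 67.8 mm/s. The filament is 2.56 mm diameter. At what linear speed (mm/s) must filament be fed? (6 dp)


Q = 0.88 * 0.18 * 67.8 = 10.73952 mm^3/s
A_fil = pi*(2.56/2)^2 = 5.1471854 mm^2
v_feed = 10.73952 / 5.1471854 = 2.086484 mm/s


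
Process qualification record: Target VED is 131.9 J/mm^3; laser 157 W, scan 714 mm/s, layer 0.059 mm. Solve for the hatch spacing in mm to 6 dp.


h = 157 / (131.9*714*0.059) = 0.028256 mm


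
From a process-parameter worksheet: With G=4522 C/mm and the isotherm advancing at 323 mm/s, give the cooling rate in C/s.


CR = 4522 * 323 = 1460606 C/s


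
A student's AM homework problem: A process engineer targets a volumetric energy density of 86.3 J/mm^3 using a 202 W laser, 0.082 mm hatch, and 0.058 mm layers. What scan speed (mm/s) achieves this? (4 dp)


v = 202 / (86.3*0.082*0.058) = 492.1514 mm/s


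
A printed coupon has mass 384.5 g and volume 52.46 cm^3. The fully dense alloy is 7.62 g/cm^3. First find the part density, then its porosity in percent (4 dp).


rho_part = 384.5 / 52.46 = 7.32939382 g/cm^3
Porosity = (1 - 7.32939382/7.62)*100 = 3.8137 %


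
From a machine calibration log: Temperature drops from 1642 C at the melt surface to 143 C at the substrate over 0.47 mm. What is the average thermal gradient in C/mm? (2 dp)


G = (1642-143)/0.47 = 3189.36 C/mm


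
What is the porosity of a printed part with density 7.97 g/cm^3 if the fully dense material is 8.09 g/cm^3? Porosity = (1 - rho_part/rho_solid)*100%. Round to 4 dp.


Porosity = (1-7.97/8.09)*100 = 1.4833 %


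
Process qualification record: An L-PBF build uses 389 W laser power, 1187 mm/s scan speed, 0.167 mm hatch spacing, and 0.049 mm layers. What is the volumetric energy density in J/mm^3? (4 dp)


E = 389 / (1187*0.167*0.049) = 40.0485 J/mm^3


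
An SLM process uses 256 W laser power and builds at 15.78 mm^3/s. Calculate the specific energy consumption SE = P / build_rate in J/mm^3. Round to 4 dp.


SE = 256 / 15.78 = 16.2231 J/mm^3


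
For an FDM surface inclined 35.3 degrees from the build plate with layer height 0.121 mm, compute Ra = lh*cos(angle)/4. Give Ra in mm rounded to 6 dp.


Ra = 0.121 * cos(35.3) / 4 = 0.024688 mm


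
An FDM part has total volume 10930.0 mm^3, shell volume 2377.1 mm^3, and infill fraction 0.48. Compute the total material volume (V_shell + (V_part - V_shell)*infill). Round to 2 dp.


V_infill = (10930.0 - 2377.1) * 0.48 = 4105.39
V_total = 2377.1 + 4105.39 = 6482.49 mm^3


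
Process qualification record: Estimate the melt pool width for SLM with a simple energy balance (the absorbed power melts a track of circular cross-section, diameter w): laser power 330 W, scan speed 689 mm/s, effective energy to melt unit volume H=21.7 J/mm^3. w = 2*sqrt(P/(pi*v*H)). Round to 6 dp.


w = 2*sqrt(330/(pi*689*21.7)) = 0.167638 mm


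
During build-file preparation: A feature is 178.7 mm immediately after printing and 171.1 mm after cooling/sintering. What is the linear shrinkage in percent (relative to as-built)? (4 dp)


Shrinkage = ((178.7-171.1)/178.7)*100 = 4.2529 %


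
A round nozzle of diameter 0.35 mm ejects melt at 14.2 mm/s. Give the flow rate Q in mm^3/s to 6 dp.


A = pi*(0.35/2)^2 = 0.09621128 mm^2
Q = 0.09621128 * 14.2 = 1.3662 mm^3/s


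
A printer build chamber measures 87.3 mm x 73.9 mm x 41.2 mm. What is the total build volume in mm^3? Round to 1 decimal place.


V = 87.3 * 73.9 * 41.2 = 265800.6 mm^3


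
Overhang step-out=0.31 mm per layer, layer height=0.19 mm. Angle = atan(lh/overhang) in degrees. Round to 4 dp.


angle = atan(0.19/0.31) = 31.5043 degrees


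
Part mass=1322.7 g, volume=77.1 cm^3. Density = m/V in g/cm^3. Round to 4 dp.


rho = 1322.7 / 77.1 = 17.1556 g/cm^3


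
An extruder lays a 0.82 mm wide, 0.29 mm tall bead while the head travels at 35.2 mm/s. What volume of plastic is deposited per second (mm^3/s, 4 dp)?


Rate = 0.82 * 0.29 * 35.2 = 8.3706 mm^3/s


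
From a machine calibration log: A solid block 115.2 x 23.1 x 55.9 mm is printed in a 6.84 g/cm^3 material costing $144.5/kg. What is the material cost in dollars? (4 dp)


V = 115.2 * 23.1 * 55.9 = 148756.608 mm^3 = 148.756608 cm^3
Mass = 148.756608 * 6.84 / 1000 = 1.0174952 kg
Cost = 1.0174952 * 144.5 = 147.0281 $


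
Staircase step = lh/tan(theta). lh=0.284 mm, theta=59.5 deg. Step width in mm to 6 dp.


step = 0.284 / tan(59.5) = 0.167289 mm


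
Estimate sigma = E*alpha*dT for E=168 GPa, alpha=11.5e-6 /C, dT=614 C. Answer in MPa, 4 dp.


sigma = 168*1000 * 11.5e-6 * 614 = 1186.248 MPa


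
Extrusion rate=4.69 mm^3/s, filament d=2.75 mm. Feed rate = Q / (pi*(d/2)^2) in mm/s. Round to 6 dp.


A = pi*(2.75/2)^2 = 5.939574
v = 4.69 / 5.939574 = 0.789619 mm/s


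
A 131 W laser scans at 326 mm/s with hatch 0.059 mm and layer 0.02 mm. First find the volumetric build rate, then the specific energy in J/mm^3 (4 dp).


Build rate = 326 * 0.059 * 0.02 = 0.38468 mm^3/s
SE = 131 / 0.38468 = 340.5428 J/mm^3


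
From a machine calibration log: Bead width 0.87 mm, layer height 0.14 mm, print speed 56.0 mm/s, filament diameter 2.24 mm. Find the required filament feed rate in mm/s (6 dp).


Q = 0.87 * 0.14 * 56.0 = 6.8208 mm^3/s
A_fil = pi*(2.24/2)^2 = 3.94081382 mm^2
v_feed = 6.8208 / 3.94081382 = 1.73081 mm/s


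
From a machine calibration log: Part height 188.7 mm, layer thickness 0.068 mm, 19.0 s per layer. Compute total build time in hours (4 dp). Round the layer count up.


Layers = ceil(188.7/0.068) = 2775
t = 2775 * 19.0 / 3600 = 14.6458 hrs


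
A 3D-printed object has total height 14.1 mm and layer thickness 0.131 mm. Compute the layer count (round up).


Layers = ceil(14.1/0.131) = 108


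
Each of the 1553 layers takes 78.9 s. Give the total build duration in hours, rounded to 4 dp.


t = 1553 * 78.9 / 3600 = 34.0366 hrs


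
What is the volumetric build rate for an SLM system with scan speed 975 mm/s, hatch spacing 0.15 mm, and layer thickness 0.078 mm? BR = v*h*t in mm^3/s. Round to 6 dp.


Rate = 975 * 0.15 * 0.078 = 11.4075 mm^3/s


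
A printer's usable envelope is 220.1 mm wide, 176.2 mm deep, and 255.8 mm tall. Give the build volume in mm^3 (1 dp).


V = 220.1 * 176.2 * 255.8 = 9920338.4 mm^3


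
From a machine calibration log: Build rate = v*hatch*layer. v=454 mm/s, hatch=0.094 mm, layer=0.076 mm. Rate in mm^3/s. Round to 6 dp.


Rate = 454 * 0.094 * 0.076 = 3.243376 mm^3/s


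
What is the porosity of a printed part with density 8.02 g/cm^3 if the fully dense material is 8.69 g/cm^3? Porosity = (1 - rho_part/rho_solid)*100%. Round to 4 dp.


Porosity = (1-8.02/8.69)*100 = 7.71 %


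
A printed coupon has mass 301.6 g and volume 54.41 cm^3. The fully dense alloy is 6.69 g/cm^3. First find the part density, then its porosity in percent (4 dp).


rho_part = 301.6 / 54.41 = 5.5430987 g/cm^3
Porosity = (1 - 5.5430987/6.69)*100 = 17.1435 %


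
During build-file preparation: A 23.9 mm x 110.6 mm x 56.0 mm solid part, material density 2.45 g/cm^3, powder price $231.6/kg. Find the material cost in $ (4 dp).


V = 23.9 * 110.6 * 56.0 = 148027.04 mm^3 = 148.02704 cm^3
Mass = 148.02704 * 2.45 / 1000 = 0.36266625 kg
Cost = 0.36266625 * 231.6 = 83.9935 $


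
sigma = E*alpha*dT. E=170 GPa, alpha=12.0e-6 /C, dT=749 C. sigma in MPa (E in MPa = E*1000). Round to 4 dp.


sigma = 170*1000 * 12.0e-6 * 749 = 1527.96 MPa


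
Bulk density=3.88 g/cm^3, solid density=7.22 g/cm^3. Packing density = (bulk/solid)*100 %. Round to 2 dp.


Packing = (3.88/7.22)*100 = 53.74 %


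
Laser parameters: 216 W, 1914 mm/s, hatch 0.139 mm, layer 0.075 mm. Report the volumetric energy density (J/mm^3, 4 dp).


E = 216 / (1914*0.139*0.075) = 10.8252 J/mm^3


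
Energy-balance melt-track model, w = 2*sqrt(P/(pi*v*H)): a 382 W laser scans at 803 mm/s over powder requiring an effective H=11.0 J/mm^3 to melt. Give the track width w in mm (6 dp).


w = 2*sqrt(382/(pi*803*11.0)) = 0.234657 mm


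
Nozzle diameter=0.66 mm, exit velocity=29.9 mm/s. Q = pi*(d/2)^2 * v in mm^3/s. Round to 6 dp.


A = pi*(0.66/2)^2 = 0.34211944 mm^2
Q = 0.34211944 * 29.9 = 10.229371 mm^3/s


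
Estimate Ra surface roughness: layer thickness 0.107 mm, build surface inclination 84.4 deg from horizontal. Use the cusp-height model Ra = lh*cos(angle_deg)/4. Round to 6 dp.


Ra = 0.107 * cos(84.4) / 4 = 0.00261 mm


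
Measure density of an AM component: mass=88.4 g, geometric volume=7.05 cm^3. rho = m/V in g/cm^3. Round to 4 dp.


rho = 88.4 / 7.05 = 12.539 g/cm^3


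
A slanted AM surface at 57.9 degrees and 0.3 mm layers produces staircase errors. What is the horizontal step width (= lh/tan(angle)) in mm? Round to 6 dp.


step = 0.3 / tan(57.9) = 0.18819 mm


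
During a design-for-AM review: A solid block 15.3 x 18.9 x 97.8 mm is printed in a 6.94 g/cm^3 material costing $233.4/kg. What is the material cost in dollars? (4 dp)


V = 15.3 * 18.9 * 97.8 = 28280.826 mm^3 = 28.280826 cm^3
Mass = 28.280826 * 6.94 / 1000 = 0.19626893 kg
Cost = 0.19626893 * 233.4 = 45.8092 $


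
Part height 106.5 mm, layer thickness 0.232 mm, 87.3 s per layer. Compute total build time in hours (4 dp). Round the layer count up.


Layers = ceil(106.5/0.232) = 460
t = 460 * 87.3 / 3600 = 11.155 hrs


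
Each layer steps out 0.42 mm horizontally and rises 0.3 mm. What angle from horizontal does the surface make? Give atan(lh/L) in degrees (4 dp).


angle = atan(0.3/0.42) = 35.5377 degrees


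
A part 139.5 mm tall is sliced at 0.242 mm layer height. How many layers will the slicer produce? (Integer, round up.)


Layers = ceil(139.5/0.242) = 577


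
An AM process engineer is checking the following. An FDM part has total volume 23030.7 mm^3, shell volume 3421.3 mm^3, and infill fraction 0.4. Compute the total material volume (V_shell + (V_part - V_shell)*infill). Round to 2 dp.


V_infill = (23030.7 - 3421.3) * 0.4 = 7843.76
V_total = 3421.3 + 7843.76 = 11265.06 mm^3


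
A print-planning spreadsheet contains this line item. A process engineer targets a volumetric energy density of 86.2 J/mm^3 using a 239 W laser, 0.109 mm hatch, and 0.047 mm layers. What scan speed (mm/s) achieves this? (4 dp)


v = 239 / (86.2*0.109*0.047) = 541.2106 mm/s


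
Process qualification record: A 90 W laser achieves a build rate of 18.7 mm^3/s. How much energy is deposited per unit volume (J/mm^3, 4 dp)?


SE = 90 / 18.7 = 4.8128 J/mm^3


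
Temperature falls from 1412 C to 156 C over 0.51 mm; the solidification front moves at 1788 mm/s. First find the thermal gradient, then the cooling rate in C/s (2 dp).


G = (1412-156)/0.51 = 2462.74509804 C/mm
CR = 2462.74509804 * 1788 = 4403388.24 C/s


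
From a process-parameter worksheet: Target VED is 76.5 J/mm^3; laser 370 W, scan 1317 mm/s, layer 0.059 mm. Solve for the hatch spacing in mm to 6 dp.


h = 370 / (76.5*1317*0.059) = 0.062245 mm


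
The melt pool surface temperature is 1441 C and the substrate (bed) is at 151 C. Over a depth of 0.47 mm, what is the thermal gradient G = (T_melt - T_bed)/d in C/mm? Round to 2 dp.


G = (1441-151)/0.47 = 2744.68 C/mm


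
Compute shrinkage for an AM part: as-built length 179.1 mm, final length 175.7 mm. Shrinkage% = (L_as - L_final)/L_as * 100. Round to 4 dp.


Shrinkage = ((179.1-175.7)/179.1)*100 = 1.8984 %


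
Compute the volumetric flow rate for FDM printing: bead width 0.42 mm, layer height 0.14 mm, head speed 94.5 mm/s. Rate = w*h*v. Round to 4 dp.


Rate = 0.42 * 0.14 * 94.5 = 5.5566 mm^3/s


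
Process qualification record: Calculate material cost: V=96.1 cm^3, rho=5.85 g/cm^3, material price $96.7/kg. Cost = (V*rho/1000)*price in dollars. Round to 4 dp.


Mass = 96.1*5.85/1000 = 0.562185 kg
Cost = 0.562185 * 96.7 = 54.3633 $


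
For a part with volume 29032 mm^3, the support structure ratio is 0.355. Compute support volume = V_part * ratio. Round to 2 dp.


V_support = 29032 * 0.355 = 10306.36 mm^3


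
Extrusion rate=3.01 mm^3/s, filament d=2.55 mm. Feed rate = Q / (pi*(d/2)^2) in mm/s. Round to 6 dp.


A = pi*(2.55/2)^2 = 5.107052
v = 3.01 / 5.107052 = 0.589381 mm/s


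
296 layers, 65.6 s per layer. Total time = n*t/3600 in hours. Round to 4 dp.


t = 296 * 65.6 / 3600 = 5.3938 hrs


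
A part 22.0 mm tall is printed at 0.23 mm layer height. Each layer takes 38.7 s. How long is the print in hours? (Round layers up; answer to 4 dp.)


Layers = ceil(22.0/0.23) = 96
t = 96 * 38.7 / 3600 = 1.032 hrs


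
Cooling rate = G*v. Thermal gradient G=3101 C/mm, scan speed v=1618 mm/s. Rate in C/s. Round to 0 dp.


CR = 3101 * 1618 = 5017418 C/s


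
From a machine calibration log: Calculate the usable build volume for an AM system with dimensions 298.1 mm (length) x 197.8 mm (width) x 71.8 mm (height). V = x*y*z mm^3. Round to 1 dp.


V = 298.1 * 197.8 * 71.8 = 4233628.1 mm^3


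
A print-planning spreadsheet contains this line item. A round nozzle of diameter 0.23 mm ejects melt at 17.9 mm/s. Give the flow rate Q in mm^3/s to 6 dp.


A = pi*(0.23/2)^2 = 0.04154756 mm^2
Q = 0.04154756 * 17.9 = 0.743701 mm^3/s


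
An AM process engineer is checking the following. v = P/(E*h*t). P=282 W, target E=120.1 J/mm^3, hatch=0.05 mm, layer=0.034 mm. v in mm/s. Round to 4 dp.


v = 282 / (120.1*0.05*0.034) = 1381.2019 mm/s


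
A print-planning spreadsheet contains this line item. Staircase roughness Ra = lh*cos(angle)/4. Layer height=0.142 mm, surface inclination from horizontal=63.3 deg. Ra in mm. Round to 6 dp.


Ra = 0.142 * cos(63.3) / 4 = 0.015951 mm


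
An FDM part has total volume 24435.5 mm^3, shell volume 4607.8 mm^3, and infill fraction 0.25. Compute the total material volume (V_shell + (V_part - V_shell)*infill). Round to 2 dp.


V_infill = (24435.5 - 4607.8) * 0.25 = 4956.93
V_total = 4607.8 + 4956.93 = 9564.73 mm^3


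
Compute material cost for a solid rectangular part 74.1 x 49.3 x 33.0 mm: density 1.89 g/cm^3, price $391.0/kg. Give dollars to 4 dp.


V = 74.1 * 49.3 * 33.0 = 120553.29 mm^3 = 120.55329 cm^3
Mass = 120.55329 * 1.89 / 1000 = 0.22784572 kg
Cost = 0.22784572 * 391.0 = 89.0877 $


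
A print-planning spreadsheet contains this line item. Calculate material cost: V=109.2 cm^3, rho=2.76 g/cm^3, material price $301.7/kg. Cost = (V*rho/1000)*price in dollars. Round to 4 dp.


Mass = 109.2*2.76/1000 = 0.301392 kg
Cost = 0.301392 * 301.7 = 90.93 $


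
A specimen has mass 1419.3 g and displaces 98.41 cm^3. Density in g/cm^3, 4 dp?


rho = 1419.3 / 98.41 = 14.4223 g/cm^3


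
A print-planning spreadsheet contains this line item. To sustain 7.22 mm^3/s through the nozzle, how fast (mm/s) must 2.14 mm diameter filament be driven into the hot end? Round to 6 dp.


A = pi*(2.14/2)^2 = 3.596809
v = 7.22 / 3.596809 = 2.007335 mm/s


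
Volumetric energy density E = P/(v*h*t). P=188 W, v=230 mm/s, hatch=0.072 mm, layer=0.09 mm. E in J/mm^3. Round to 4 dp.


E = 188 / (230*0.072*0.09) = 126.1406 J/mm^3


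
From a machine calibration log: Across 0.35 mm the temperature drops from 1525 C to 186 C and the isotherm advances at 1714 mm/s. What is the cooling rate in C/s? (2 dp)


G = (1525-186)/0.35 = 3825.71428571 C/mm
CR = 3825.71428571 * 1714 = 6557274.29 C/s


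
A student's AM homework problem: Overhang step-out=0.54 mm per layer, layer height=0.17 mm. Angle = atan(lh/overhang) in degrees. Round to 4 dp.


angle = atan(0.17/0.54) = 17.4748 degrees


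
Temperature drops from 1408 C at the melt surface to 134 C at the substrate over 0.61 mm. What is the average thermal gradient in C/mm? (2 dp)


G = (1408-134)/0.61 = 2088.52 C/mm
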